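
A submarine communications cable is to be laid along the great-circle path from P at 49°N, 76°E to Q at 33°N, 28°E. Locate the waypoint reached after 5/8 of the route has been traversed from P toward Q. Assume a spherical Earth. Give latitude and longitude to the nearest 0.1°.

Convert each endpoint to a unit vector on the sphere (x = cos φ cos λ, y = cos φ sin λ, z = sin φ).
The central angle between the endpoints is δ = arccos(p₁·p₂) ≈ 0.677 rad (38.8°).
Interpolate at f = 5/8 with slerp weights a = sin((1−f)δ)/sin δ ≈ 0.401, b = sin(fδ)/sin δ ≈ 0.655.
p = a·p₁ + b·p₂ ≈ (0.549, 0.513, 0.660); φ = arcsin(p_z) ≈ 41.27°, λ = atan2(p_y, p_x) ≈ 43.07°.

≈ 41.3°N, 43.1°E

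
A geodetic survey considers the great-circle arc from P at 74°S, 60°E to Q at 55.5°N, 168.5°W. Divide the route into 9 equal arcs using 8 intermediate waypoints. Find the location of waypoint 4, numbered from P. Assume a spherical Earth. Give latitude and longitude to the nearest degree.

Write both endpoints as unit vectors p₁, p₂ with components (cos φ cos λ, cos φ sin λ, sin φ).
The central angle between the endpoints is δ = arccos(p₁·p₂) ≈ 2.681 rad (153.6°).
Interpolate at f = 4/9 with slerp weights a = sin((1−f)δ)/sin δ ≈ 2.241, b = sin(fδ)/sin δ ≈ 2.089.
p = a·p₁ + b·p₂ ≈ (-0.850, 0.299, -0.433); φ = arcsin(p_z) ≈ -25.65°, λ = atan2(p_y, p_x) ≈ 160.62°.

≈ 26°S, 161°E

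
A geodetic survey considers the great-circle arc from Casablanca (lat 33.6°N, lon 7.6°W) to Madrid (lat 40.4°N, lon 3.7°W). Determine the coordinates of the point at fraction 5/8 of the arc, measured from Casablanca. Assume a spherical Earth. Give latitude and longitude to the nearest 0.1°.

The haversine formula gives a central angle δ ≈ 0.131 rad (7.5°) between the endpoints.
Interpolate at f = 5/8 with slerp weights a = sin((1−f)δ)/sin δ ≈ 0.376, b = sin(fδ)/sin δ ≈ 0.626.
p = a·p₁ + b·p₂ ≈ (0.786, -0.072, 0.614); φ = arcsin(p_z) ≈ 37.87°, λ = atan2(p_y, p_x) ≈ -5.25°.

≈ lat 37.9°N, lon 5.2°W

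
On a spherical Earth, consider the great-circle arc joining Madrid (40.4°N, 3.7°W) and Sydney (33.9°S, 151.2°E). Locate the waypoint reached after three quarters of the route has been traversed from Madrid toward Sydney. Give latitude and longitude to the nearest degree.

Write both endpoints as unit vectors p₁, p₂ with components (cos φ cos λ, cos φ sin λ, sin φ).
The central angle between the endpoints is δ = arccos(p₁·p₂) ≈ 2.776 rad (159.0°).
Interpolate at f = 3/4 with slerp weights a = sin((1−f)δ)/sin δ ≈ 1.789, b = sin(fδ)/sin δ ≈ 2.439.
p = a·p₁ + b·p₂ ≈ (-0.415, 0.887, -0.201); φ = arcsin(p_z) ≈ -11.60°, λ = atan2(p_y, p_x) ≈ 115.05°.

≈ 12°S, 115°E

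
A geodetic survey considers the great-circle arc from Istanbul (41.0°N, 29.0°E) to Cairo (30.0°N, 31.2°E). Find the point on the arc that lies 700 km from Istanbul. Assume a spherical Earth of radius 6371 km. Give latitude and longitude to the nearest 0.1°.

≈ 34.8°N, 30.3°E

Convert each endpoint to a unit vector on the sphere (x = cos φ cos λ, y = cos φ sin λ, z = sin φ).
The central angle between the endpoints is δ = arccos(p₁·p₂) ≈ 0.194 rad (11.1°). The total great-circle distance is δ·R ≈ 0.194 × 6371 ≈ 1239 km, so the target fraction is f = 700/1239 ≈ 0.565.
Interpolate at f ≈ 0.565 with slerp weights a = sin((1−f)δ)/sin δ ≈ 0.437, b = sin(fδ)/sin δ ≈ 0.567.
p = a·p₁ + b·p₂ ≈ (0.709, 0.415, 0.571); φ = arcsin(p_z) ≈ 34.79°, λ = atan2(p_y, p_x) ≈ 30.32°.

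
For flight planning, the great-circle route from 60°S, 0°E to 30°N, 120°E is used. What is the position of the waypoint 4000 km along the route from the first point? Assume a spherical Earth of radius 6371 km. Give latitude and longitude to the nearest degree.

≈ 49°S, 61°E

Convert each endpoint to a unit vector on the sphere (x = cos φ cos λ, y = cos φ sin λ, z = sin φ).
The central angle between the endpoints is δ = arccos(p₁·p₂) ≈ 2.278 rad (130.5°). The total great-circle distance is δ·R ≈ 2.278 × 6371 ≈ 14512 km, so the target fraction is f = 4000/14512 ≈ 0.276.
Interpolate at f ≈ 0.276 with slerp weights a = sin((1−f)δ)/sin δ ≈ 1.311, b = sin(fδ)/sin δ ≈ 0.773.
p = a·p₁ + b·p₂ ≈ (0.321, 0.579, -0.749); φ = arcsin(p_z) ≈ -48.52°, λ = atan2(p_y, p_x) ≈ 61.01°.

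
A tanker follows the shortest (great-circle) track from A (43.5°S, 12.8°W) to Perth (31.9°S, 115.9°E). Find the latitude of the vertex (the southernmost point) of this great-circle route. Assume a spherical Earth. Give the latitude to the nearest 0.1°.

The great circle lies in the plane with unit normal n̂ = (p₁ × p₂)/|p₁ × p₂|.
Here n̂_z ≈ +0.481; the vertex latitude is φ_max = arccos|n̂_z| ≈ 61.3°.

≈ 61.3°S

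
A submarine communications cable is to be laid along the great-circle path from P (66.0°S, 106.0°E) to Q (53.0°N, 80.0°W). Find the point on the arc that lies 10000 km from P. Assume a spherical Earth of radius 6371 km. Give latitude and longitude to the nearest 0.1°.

≈ (23.1°S, 91.2°W)

From cos δ = sin φ₁ sin φ₂ + cos φ₁ cos φ₂ cos Δλ, the central angle is δ ≈ 2.909 rad (166.7°). The total great-circle distance is δ·R ≈ 2.909 × 6371 ≈ 18532 km, so the target fraction is f = 10000/18532 ≈ 0.540.
Interpolate at f ≈ 0.540 with slerp weights a = sin((1−f)δ)/sin δ ≈ 4.219, b = sin(fδ)/sin δ ≈ 4.335.
p = a·p₁ + b·p₂ ≈ (-0.020, -0.920, -0.392); φ = arcsin(p_z) ≈ -23.10°, λ = atan2(p_y, p_x) ≈ -91.25°.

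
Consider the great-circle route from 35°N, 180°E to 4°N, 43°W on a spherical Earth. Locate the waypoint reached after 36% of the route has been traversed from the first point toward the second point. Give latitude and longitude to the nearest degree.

≈ 48°N, 121°W

Convert each endpoint to a unit vector on the sphere (x = cos φ cos λ, y = cos φ sin λ, z = sin φ).
The central angle between the endpoints is δ = arccos(p₁·p₂) ≈ 2.162 rad (123.9°).
Interpolate at f = 0.36 with slerp weights a = sin((1−f)δ)/sin δ ≈ 1.184, b = sin(fδ)/sin δ ≈ 0.846.
p = a·p₁ + b·p₂ ≈ (-0.352, -0.575, 0.738); φ = arcsin(p_z) ≈ 47.56°, λ = atan2(p_y, p_x) ≈ -121.49°.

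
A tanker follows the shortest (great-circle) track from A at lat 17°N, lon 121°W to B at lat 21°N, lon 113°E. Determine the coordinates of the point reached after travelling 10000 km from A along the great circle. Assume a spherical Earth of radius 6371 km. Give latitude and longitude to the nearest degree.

Convert each endpoint to a unit vector on the sphere (x = cos φ cos λ, y = cos φ sin λ, z = sin φ).
The central angle between the endpoints is δ = arccos(p₁·p₂) ≈ 2.004 rad (114.8°). The total great-circle distance is δ·R ≈ 2.004 × 6371 ≈ 12769 km, so the target fraction is f = 10000/12769 ≈ 0.783.
Interpolate at f ≈ 0.783 with slerp weights a = sin((1−f)δ)/sin δ ≈ 0.464, b = sin(fδ)/sin δ ≈ 1.102.
p = a·p₁ + b·p₂ ≈ (-0.630, 0.567, 0.531); φ = arcsin(p_z) ≈ 32.04°, λ = atan2(p_y, p_x) ≈ 138.05°.

≈ lat 32°N, lon 138°E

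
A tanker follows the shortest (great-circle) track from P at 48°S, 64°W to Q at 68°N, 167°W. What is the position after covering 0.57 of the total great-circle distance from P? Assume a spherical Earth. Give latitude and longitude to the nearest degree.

Write both endpoints as unit vectors p₁, p₂ with components (cos φ cos λ, cos φ sin λ, sin φ).
The central angle between the endpoints is δ = arccos(p₁·p₂) ≈ 2.412 rad (138.2°).
Interpolate at f = 0.57 with slerp weights a = sin((1−f)δ)/sin δ ≈ 1.292, b = sin(fδ)/sin δ ≈ 1.471.
p = a·p₁ + b·p₂ ≈ (-0.158, -0.901, 0.404); φ = arcsin(p_z) ≈ 23.86°, λ = atan2(p_y, p_x) ≈ -99.96°.

≈ 24°N, 100°W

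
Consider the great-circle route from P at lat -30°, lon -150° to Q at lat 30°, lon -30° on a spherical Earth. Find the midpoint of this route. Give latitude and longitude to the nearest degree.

Convert each endpoint to a unit vector on the sphere (x = cos φ cos λ, y = cos φ sin λ, z = sin φ).
The central angle between the endpoints is δ = arccos(p₁·p₂) ≈ 2.246 rad (128.7°).
Interpolate at f = 1/2 with slerp weights a = sin((1−f)δ)/sin δ ≈ 1.155, b = sin(fδ)/sin δ ≈ 1.155.
p = a·p₁ + b·p₂ ≈ (0.000, -1.000, 0.000); φ = arcsin(p_z) ≈ 0.00°, λ = atan2(p_y, p_x) ≈ -90.00°.

≈ lat 0°, lon -90°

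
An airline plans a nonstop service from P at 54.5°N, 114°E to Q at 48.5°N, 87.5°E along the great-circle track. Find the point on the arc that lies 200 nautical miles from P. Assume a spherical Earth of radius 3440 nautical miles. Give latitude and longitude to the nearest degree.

≈ 54°N, 108°E

From cos δ = sin φ₁ sin φ₂ + cos φ₁ cos φ₂ cos Δλ, the central angle is δ ≈ 0.304 rad (17.4°). The total great-circle distance is δ·R ≈ 0.304 × 3440 ≈ 1046 nmi, so the target fraction is f = 200/1046 ≈ 0.191.
Interpolate at f ≈ 0.191 with slerp weights a = sin((1−f)δ)/sin δ ≈ 0.813, b = sin(fδ)/sin δ ≈ 0.194.
p = a·p₁ + b·p₂ ≈ (-0.186, 0.560, 0.807); φ = arcsin(p_z) ≈ 53.84°, λ = atan2(p_y, p_x) ≈ 108.42°.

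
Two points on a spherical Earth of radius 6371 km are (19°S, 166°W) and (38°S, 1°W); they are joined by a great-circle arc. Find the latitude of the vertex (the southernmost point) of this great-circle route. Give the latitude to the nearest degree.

≈ 77°S

The great circle lies in the plane with unit normal n̂ = (p₁ × p₂)/|p₁ × p₂|.
Here n̂_z ≈ +0.226; the vertex latitude is φ_max = arccos|n̂_z| ≈ 77.0°.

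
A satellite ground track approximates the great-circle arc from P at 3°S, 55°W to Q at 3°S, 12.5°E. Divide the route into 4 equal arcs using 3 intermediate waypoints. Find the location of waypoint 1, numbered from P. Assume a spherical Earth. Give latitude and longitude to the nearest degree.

From cos δ = sin φ₁ sin φ₂ + cos φ₁ cos φ₂ cos Δλ, the central angle is δ ≈ 1.176 rad (67.4°).
Interpolate at f = 1/4 with slerp weights a = sin((1−f)δ)/sin δ ≈ 0.836, b = sin(fδ)/sin δ ≈ 0.314.
p = a·p₁ + b·p₂ ≈ (0.785, -0.616, -0.060); φ = arcsin(p_z) ≈ -3.45°, λ = atan2(p_y, p_x) ≈ -38.13°.

≈ 3°S, 38°W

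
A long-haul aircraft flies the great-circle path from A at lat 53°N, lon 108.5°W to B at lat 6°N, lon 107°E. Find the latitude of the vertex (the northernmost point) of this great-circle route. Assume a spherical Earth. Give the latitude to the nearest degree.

The great circle lies in the plane with unit normal n̂ = (p₁ × p₂)/|p₁ × p₂|.
Here n̂_z ≈ -0.380; the vertex latitude is φ_max = arccos|n̂_z| ≈ 67.7°.
Check via Clairaut: cos φ_max = |cos φ₁| · sin C = cos(53.0°)·sin(39.1°) ≈ 0.380, again giving ≈ 67.7°.

≈ 68°N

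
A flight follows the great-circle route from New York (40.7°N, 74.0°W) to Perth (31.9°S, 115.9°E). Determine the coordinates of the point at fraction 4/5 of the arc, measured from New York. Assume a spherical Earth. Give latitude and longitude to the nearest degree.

Convert each endpoint to a unit vector on the sphere (x = cos φ cos λ, y = cos φ sin λ, z = sin φ).
The central angle between the endpoints is δ = arccos(p₁·p₂) ≈ 2.935 rad (168.1°).
Interpolate at f = 4/5 with slerp weights a = sin((1−f)δ)/sin δ ≈ 2.694, b = sin(fδ)/sin δ ≈ 3.469.
p = a·p₁ + b·p₂ ≈ (-0.724, 0.686, -0.076); φ = arcsin(p_z) ≈ -4.39°, λ = atan2(p_y, p_x) ≈ 136.52°.

≈ (4°S, 137°E)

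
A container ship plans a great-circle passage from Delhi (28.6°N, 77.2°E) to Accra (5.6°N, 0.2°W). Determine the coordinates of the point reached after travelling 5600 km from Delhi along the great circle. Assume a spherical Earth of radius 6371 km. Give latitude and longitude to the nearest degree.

≈ 17°N, 24°E

From cos δ = sin φ₁ sin φ₂ + cos φ₁ cos φ₂ cos Δλ, the central angle is δ ≈ 1.331 rad (76.3°). The total great-circle distance is δ·R ≈ 1.331 × 6371 ≈ 8481 km, so the target fraction is f = 5600/8481 ≈ 0.660.
Interpolate at f ≈ 0.660 with slerp weights a = sin((1−f)δ)/sin δ ≈ 0.450, b = sin(fδ)/sin δ ≈ 0.793.
p = a·p₁ + b·p₂ ≈ (0.876, 0.382, 0.293); φ = arcsin(p_z) ≈ 17.02°, λ = atan2(p_y, p_x) ≈ 23.57°.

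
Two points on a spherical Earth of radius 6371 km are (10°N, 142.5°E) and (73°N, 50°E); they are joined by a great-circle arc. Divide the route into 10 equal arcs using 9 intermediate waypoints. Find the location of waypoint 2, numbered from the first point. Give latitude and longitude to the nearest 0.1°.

≈ (25.5°N, 137.2°E)

Write both endpoints as unit vectors p₁, p₂ with components (cos φ cos λ, cos φ sin λ, sin φ).
The central angle between the endpoints is δ = arccos(p₁·p₂) ≈ 1.417 rad (81.2°).
Interpolate at f = 2/10 with slerp weights a = sin((1−f)δ)/sin δ ≈ 0.917, b = sin(fδ)/sin δ ≈ 0.283.
p = a·p₁ + b·p₂ ≈ (-0.663, 0.613, 0.430); φ = arcsin(p_z) ≈ 25.45°, λ = atan2(p_y, p_x) ≈ 137.25°.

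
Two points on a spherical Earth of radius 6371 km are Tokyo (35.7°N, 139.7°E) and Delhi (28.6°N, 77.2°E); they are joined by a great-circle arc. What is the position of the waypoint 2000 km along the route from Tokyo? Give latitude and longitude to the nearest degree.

≈ (37°N, 117°E)

From cos δ = sin φ₁ sin φ₂ + cos φ₁ cos φ₂ cos Δλ, the central angle is δ ≈ 0.917 rad (52.5°). The total great-circle distance is δ·R ≈ 0.917 × 6371 ≈ 5839 km, so the target fraction is f = 2000/5839 ≈ 0.343.
Interpolate at f ≈ 0.343 with slerp weights a = sin((1−f)δ)/sin δ ≈ 0.714, b = sin(fδ)/sin δ ≈ 0.389.
p = a·p₁ + b·p₂ ≈ (-0.367, 0.708, 0.603); φ = arcsin(p_z) ≈ 37.09°, λ = atan2(p_y, p_x) ≈ 117.37°.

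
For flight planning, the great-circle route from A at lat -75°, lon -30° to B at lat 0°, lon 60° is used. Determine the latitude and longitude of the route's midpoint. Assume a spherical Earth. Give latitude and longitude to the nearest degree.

Convert each endpoint to a unit vector on the sphere (x = cos φ cos λ, y = cos φ sin λ, z = sin φ).
The central angle between the endpoints is δ = arccos(p₁·p₂) ≈ 1.571 rad (90.0°).
Interpolate at f = 1/2 with slerp weights a = sin((1−f)δ)/sin δ ≈ 0.707, b = sin(fδ)/sin δ ≈ 0.707.
p = a·p₁ + b·p₂ ≈ (0.512, 0.521, -0.683); φ = arcsin(p_z) ≈ -43.08°, λ = atan2(p_y, p_x) ≈ 45.49°.

≈ lat -43°, lon 45°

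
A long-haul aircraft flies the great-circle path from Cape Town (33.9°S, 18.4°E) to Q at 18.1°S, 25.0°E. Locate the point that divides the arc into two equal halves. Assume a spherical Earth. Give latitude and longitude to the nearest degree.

From cos δ = sin φ₁ sin φ₂ + cos φ₁ cos φ₂ cos Δλ, the central angle is δ ≈ 0.294 rad (16.9°).
Interpolate at f = 1/2 with slerp weights a = sin((1−f)δ)/sin δ ≈ 0.505, b = sin(fδ)/sin δ ≈ 0.505.
p = a·p₁ + b·p₂ ≈ (0.834, 0.335, -0.439); φ = arcsin(p_z) ≈ -26.04°, λ = atan2(p_y, p_x) ≈ 21.92°.

≈ 26°S, 22°E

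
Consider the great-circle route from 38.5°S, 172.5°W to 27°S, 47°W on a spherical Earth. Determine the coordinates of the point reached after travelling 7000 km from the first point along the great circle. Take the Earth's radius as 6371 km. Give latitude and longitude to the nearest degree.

Convert each endpoint to a unit vector on the sphere (x = cos φ cos λ, y = cos φ sin λ, z = sin φ).
The central angle between the endpoints is δ = arccos(p₁·p₂) ≈ 1.693 rad (97.0°). The total great-circle distance is δ·R ≈ 1.693 × 6371 ≈ 10789 km, so the target fraction is f = 7000/10789 ≈ 0.649.
Interpolate at f ≈ 0.649 with slerp weights a = sin((1−f)δ)/sin δ ≈ 0.564, b = sin(fδ)/sin δ ≈ 0.897.
p = a·p₁ + b·p₂ ≈ (0.107, -0.642, -0.759); φ = arcsin(p_z) ≈ -49.36°, λ = atan2(p_y, p_x) ≈ -80.52°.

≈ 49°S, 81°W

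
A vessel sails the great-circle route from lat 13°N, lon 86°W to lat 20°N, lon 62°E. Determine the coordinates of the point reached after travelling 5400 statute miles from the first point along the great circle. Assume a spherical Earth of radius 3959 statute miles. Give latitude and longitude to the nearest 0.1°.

Write both endpoints as unit vectors p₁, p₂ with components (cos φ cos λ, cos φ sin λ, sin φ).
The central angle between the endpoints is δ = arccos(p₁·p₂) ≈ 2.346 rad (134.4°). The total great-circle distance is δ·R ≈ 2.346 × 3959 ≈ 9286 mi, so the target fraction is f = 5400/9286 ≈ 0.582.
Interpolate at f ≈ 0.582 with slerp weights a = sin((1−f)δ)/sin δ ≈ 1.163, b = sin(fδ)/sin δ ≈ 1.370.
p = a·p₁ + b·p₂ ≈ (0.683, 0.005, 0.730); φ = arcsin(p_z) ≈ 46.90°, λ = atan2(p_y, p_x) ≈ 0.46°.

≈ lat 46.9°N, lon 0.5°E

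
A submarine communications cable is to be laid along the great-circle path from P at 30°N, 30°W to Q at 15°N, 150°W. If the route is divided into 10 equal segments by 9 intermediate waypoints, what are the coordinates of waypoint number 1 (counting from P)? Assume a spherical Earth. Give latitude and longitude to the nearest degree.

≈ 35°N, 41°W

Convert each endpoint to a unit vector on the sphere (x = cos φ cos λ, y = cos φ sin λ, z = sin φ).
The central angle between the endpoints is δ = arccos(p₁·p₂) ≈ 1.864 rad (106.8°).
Interpolate at f = 1/10 with slerp weights a = sin((1−f)δ)/sin δ ≈ 1.039, b = sin(fδ)/sin δ ≈ 0.194.
p = a·p₁ + b·p₂ ≈ (0.617, -0.543, 0.569); φ = arcsin(p_z) ≈ 34.71°, λ = atan2(p_y, p_x) ≈ -41.36°.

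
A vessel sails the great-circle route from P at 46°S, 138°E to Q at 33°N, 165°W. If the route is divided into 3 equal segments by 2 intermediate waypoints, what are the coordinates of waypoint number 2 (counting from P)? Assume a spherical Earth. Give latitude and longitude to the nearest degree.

From cos δ = sin φ₁ sin φ₂ + cos φ₁ cos φ₂ cos Δλ, the central angle is δ ≈ 1.645 rad (94.3°).
Interpolate at f = 2/3 with slerp weights a = sin((1−f)δ)/sin δ ≈ 0.523, b = sin(fδ)/sin δ ≈ 0.892.
p = a·p₁ + b·p₂ ≈ (-0.993, 0.049, 0.110); φ = arcsin(p_z) ≈ 6.31°, λ = atan2(p_y, p_x) ≈ 177.16°.

≈ 6°N, 177°E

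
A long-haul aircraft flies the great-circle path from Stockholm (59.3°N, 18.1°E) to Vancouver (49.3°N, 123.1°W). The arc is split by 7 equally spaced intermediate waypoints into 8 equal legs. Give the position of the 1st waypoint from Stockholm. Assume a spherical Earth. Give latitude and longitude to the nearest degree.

Convert each endpoint to a unit vector on the sphere (x = cos φ cos λ, y = cos φ sin λ, z = sin φ).
The central angle between the endpoints is δ = arccos(p₁·p₂) ≈ 1.168 rad (66.9°).
Interpolate at f = 1/8 with slerp weights a = sin((1−f)δ)/sin δ ≈ 0.927, b = sin(fδ)/sin δ ≈ 0.158.
p = a·p₁ + b·p₂ ≈ (0.394, 0.061, 0.917); φ = arcsin(p_z) ≈ 66.52°, λ = atan2(p_y, p_x) ≈ 8.77°.

≈ 67°N, 9°E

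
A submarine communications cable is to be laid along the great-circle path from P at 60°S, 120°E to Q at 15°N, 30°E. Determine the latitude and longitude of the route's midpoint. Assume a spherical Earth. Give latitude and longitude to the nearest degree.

Write both endpoints as unit vectors p₁, p₂ with components (cos φ cos λ, cos φ sin λ, sin φ).
The central angle between the endpoints is δ = arccos(p₁·p₂) ≈ 1.797 rad (103.0°).
Interpolate at f = 1/2 with slerp weights a = sin((1−f)δ)/sin δ ≈ 0.803, b = sin(fδ)/sin δ ≈ 0.803.
p = a·p₁ + b·p₂ ≈ (0.471, 0.735, -0.487); φ = arcsin(p_z) ≈ -29.17°, λ = atan2(p_y, p_x) ≈ 57.37°.

≈ 29°S, 57°E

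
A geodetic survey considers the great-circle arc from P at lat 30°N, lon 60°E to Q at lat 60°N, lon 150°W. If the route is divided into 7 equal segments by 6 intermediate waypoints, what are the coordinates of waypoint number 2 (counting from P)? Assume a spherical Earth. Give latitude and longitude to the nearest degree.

Write both endpoints as unit vectors p₁, p₂ with components (cos φ cos λ, cos φ sin λ, sin φ).
The central angle between the endpoints is δ = arccos(p₁·p₂) ≈ 1.513 rad (86.7°).
Interpolate at f = 2/7 with slerp weights a = sin((1−f)δ)/sin δ ≈ 0.884, b = sin(fδ)/sin δ ≈ 0.420.
p = a·p₁ + b·p₂ ≈ (0.201, 0.558, 0.805); φ = arcsin(p_z) ≈ 53.63°, λ = atan2(p_y, p_x) ≈ 70.19°.

≈ lat 54°N, lon 70°E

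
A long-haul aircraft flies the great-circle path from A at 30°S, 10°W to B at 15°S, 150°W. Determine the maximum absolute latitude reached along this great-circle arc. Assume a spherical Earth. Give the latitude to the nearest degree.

≈ 51°S

The great circle lies in the plane with unit normal n̂ = (p₁ × p₂)/|p₁ × p₂|.
Here n̂_z ≈ -0.626; the vertex latitude is φ_max = arccos|n̂_z| ≈ 51.3°.
Check via Clairaut: cos φ_max = |cos φ₁| · sin C = cos(30.0°)·sin(133.7°) ≈ 0.626, again giving ≈ 51.3°.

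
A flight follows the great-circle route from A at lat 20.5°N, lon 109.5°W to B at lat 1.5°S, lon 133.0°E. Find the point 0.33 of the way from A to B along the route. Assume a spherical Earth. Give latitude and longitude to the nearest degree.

≈ lat 21°N, lon 151°W

The haversine formula gives a central angle δ ≈ 2.028 rad (116.2°) between the endpoints.
Interpolate at f = 0.33 with slerp weights a = sin((1−f)δ)/sin δ ≈ 1.090, b = sin(fδ)/sin δ ≈ 0.691.
p = a·p₁ + b·p₂ ≈ (-0.812, -0.457, 0.363); φ = arcsin(p_z) ≈ 21.31°, λ = atan2(p_y, p_x) ≈ -150.66°.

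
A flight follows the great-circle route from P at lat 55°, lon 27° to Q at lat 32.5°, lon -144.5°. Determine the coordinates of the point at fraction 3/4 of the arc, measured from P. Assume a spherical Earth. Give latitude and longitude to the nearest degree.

≈ lat 55°, lon -141°

Convert each endpoint to a unit vector on the sphere (x = cos φ cos λ, y = cos φ sin λ, z = sin φ).
The central angle between the endpoints is δ = arccos(p₁·p₂) ≈ 1.609 rad (92.2°).
Interpolate at f = 3/4 with slerp weights a = sin((1−f)δ)/sin δ ≈ 0.392, b = sin(fδ)/sin δ ≈ 0.935.
p = a·p₁ + b·p₂ ≈ (-0.442, -0.356, 0.823); φ = arcsin(p_z) ≈ 55.43°, λ = atan2(p_y, p_x) ≈ -141.14°.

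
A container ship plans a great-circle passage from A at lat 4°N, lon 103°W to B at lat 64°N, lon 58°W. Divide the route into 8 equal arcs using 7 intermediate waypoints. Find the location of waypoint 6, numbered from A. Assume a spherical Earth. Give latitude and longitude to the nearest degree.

≈ lat 51°N, lon 79°W

Write both endpoints as unit vectors p₁, p₂ with components (cos φ cos λ, cos φ sin λ, sin φ).
The central angle between the endpoints is δ = arccos(p₁·p₂) ≈ 1.190 rad (68.2°).
Interpolate at f = 6/8 with slerp weights a = sin((1−f)δ)/sin δ ≈ 0.316, b = sin(fδ)/sin δ ≈ 0.839.
p = a·p₁ + b·p₂ ≈ (0.124, -0.619, 0.776); φ = arcsin(p_z) ≈ 50.88°, λ = atan2(p_y, p_x) ≈ -78.67°.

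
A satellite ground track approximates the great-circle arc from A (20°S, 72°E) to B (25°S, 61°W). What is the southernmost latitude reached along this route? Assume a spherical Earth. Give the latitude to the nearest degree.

The great circle lies in the plane with unit normal n̂ = (p₁ × p₂)/|p₁ × p₂|.
Here n̂_z ≈ -0.692; the vertex latitude is φ_max = arccos|n̂_z| ≈ 46.2°.
Check via Clairaut: cos φ_max = |cos φ₁| · sin C = cos(20.0°)·sin(132.6°) ≈ 0.692, again giving ≈ 46.2°.

≈ 46°S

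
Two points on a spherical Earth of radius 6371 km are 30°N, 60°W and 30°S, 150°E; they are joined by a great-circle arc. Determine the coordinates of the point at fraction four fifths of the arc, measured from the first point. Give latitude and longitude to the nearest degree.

Write both endpoints as unit vectors p₁, p₂ with components (cos φ cos λ, cos φ sin λ, sin φ).
The central angle between the endpoints is δ = arccos(p₁·p₂) ≈ 2.689 rad (154.1°).
Interpolate at f = 4/5 with slerp weights a = sin((1−f)δ)/sin δ ≈ 1.173, b = sin(fδ)/sin δ ≈ 1.914.
p = a·p₁ + b·p₂ ≈ (-0.927, -0.051, -0.370); φ = arcsin(p_z) ≈ -21.75°, λ = atan2(p_y, p_x) ≈ -176.86°.

≈ 22°S, 177°W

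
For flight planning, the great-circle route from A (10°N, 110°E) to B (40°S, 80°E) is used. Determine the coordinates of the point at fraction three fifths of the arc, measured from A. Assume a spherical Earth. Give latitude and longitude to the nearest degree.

≈ (21°S, 94°E)

Write both endpoints as unit vectors p₁, p₂ with components (cos φ cos λ, cos φ sin λ, sin φ).
The central angle between the endpoints is δ = arccos(p₁·p₂) ≈ 0.998 rad (57.2°).
Interpolate at f = 3/5 with slerp weights a = sin((1−f)δ)/sin δ ≈ 0.463, b = sin(fδ)/sin δ ≈ 0.671.
p = a·p₁ + b·p₂ ≈ (-0.067, 0.934, -0.351); φ = arcsin(p_z) ≈ -20.54°, λ = atan2(p_y, p_x) ≈ 94.08°.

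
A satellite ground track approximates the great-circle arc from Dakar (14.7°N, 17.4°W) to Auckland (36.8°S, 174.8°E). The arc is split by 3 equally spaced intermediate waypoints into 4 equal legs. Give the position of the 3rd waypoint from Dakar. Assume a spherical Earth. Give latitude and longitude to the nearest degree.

≈ (65°S, 139°W)

The haversine formula gives a central angle δ ≈ 2.712 rad (155.4°) between the endpoints.
Interpolate at f = 3/4 with slerp weights a = sin((1−f)δ)/sin δ ≈ 1.505, b = sin(fδ)/sin δ ≈ 2.147.
p = a·p₁ + b·p₂ ≈ (-0.323, -0.280, -0.904); φ = arcsin(p_z) ≈ -64.72°, λ = atan2(p_y, p_x) ≈ -139.12°.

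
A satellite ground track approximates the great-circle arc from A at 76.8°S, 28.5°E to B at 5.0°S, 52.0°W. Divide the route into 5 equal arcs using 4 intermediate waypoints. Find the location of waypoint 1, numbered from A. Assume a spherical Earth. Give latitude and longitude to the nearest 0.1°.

Write both endpoints as unit vectors p₁, p₂ with components (cos φ cos λ, cos φ sin λ, sin φ).
The central angle between the endpoints is δ = arccos(p₁·p₂) ≈ 1.448 rad (83.0°).
Interpolate at f = 1/5 with slerp weights a = sin((1−f)δ)/sin δ ≈ 0.923, b = sin(fδ)/sin δ ≈ 0.288.
p = a·p₁ + b·p₂ ≈ (0.362, -0.125, -0.924); φ = arcsin(p_z) ≈ -67.49°, λ = atan2(p_y, p_x) ≈ -19.11°.

≈ 67.5°S, 19.1°W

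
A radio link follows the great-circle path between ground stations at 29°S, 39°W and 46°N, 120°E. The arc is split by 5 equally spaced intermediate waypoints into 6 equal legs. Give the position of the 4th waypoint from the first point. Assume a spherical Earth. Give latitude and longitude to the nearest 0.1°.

Write both endpoints as unit vectors p₁, p₂ with components (cos φ cos λ, cos φ sin λ, sin φ).
The central angle between the endpoints is δ = arccos(p₁·p₂) ≈ 2.729 rad (156.3°).
Interpolate at f = 4/6 with slerp weights a = sin((1−f)δ)/sin δ ≈ 1.967, b = sin(fδ)/sin δ ≈ 2.416.
p = a·p₁ + b·p₂ ≈ (0.498, 0.371, 0.784); φ = arcsin(p_z) ≈ 51.64°, λ = atan2(p_y, p_x) ≈ 36.67°.

≈ 51.6°N, 36.7°E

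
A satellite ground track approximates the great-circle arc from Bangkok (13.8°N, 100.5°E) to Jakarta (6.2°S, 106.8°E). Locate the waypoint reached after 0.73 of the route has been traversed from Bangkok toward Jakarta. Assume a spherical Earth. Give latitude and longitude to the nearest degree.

≈ 1°S, 105°E

Convert each endpoint to a unit vector on the sphere (x = cos φ cos λ, y = cos φ sin λ, z = sin φ).
The central angle between the endpoints is δ = arccos(p₁·p₂) ≈ 0.366 rad (21.0°).
Interpolate at f = 0.73 with slerp weights a = sin((1−f)δ)/sin δ ≈ 0.276, b = sin(fδ)/sin δ ≈ 0.738.
p = a·p₁ + b·p₂ ≈ (-0.261, 0.965, -0.014); φ = arcsin(p_z) ≈ -0.80°, λ = atan2(p_y, p_x) ≈ 105.12°.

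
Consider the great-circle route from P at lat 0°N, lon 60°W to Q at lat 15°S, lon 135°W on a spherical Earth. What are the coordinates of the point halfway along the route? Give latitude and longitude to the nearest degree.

≈ lat 9°S, lon 97°W

Convert each endpoint to a unit vector on the sphere (x = cos φ cos λ, y = cos φ sin λ, z = sin φ).
The central angle between the endpoints is δ = arccos(p₁·p₂) ≈ 1.318 rad (75.5°).
Interpolate at f = 1/2 with slerp weights a = sin((1−f)δ)/sin δ ≈ 0.632, b = sin(fδ)/sin δ ≈ 0.632.
p = a·p₁ + b·p₂ ≈ (-0.116, -0.980, -0.164); φ = arcsin(p_z) ≈ -9.42°, λ = atan2(p_y, p_x) ≈ -96.74°.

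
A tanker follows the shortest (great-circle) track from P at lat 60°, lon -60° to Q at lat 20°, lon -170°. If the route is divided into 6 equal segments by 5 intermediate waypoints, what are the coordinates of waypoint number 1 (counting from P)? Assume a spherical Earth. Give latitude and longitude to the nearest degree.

Convert each endpoint to a unit vector on the sphere (x = cos φ cos λ, y = cos φ sin λ, z = sin φ).
The central angle between the endpoints is δ = arccos(p₁·p₂) ≈ 1.435 rad (82.2°).
Interpolate at f = 1/6 with slerp weights a = sin((1−f)δ)/sin δ ≈ 0.939, b = sin(fδ)/sin δ ≈ 0.239.
p = a·p₁ + b·p₂ ≈ (0.014, -0.446, 0.895); φ = arcsin(p_z) ≈ 63.52°, λ = atan2(p_y, p_x) ≈ -88.26°.

≈ lat 64°, lon -88°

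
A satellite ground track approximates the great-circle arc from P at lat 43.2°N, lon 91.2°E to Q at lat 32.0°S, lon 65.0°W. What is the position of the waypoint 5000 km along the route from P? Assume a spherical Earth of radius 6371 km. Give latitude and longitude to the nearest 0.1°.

From cos δ = sin φ₁ sin φ₂ + cos φ₁ cos φ₂ cos Δλ, the central angle is δ ≈ 2.761 rad (158.2°). The total great-circle distance is δ·R ≈ 2.761 × 6371 ≈ 17589 km, so the target fraction is f = 5000/17589 ≈ 0.284.
Interpolate at f ≈ 0.284 with slerp weights a = sin((1−f)δ)/sin δ ≈ 2.473, b = sin(fδ)/sin δ ≈ 1.902.
p = a·p₁ + b·p₂ ≈ (0.644, 0.341, 0.685); φ = arcsin(p_z) ≈ 43.25°, λ = atan2(p_y, p_x) ≈ 27.89°.

≈ lat 43.2°N, lon 27.9°E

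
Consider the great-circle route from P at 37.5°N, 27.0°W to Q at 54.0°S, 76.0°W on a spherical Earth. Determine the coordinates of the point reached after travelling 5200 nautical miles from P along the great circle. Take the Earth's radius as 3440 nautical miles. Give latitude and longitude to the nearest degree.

Convert each endpoint to a unit vector on the sphere (x = cos φ cos λ, y = cos φ sin λ, z = sin φ).
The central angle between the endpoints is δ = arccos(p₁·p₂) ≈ 1.758 rad (100.8°). The total great-circle distance is δ·R ≈ 1.758 × 3440 ≈ 6049 nmi, so the target fraction is f = 5200/6049 ≈ 0.860.
Interpolate at f ≈ 0.860 with slerp weights a = sin((1−f)δ)/sin δ ≈ 0.249, b = sin(fδ)/sin δ ≈ 1.016.
p = a·p₁ + b·p₂ ≈ (0.320, -0.669, -0.671); φ = arcsin(p_z) ≈ -42.12°, λ = atan2(p_y, p_x) ≈ -64.42°.

≈ 42°S, 64°W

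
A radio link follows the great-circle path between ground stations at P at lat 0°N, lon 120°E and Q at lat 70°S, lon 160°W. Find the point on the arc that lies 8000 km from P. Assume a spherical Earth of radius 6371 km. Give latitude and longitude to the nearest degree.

≈ lat 64°S, lon 166°E

The haversine formula gives a central angle δ ≈ 1.511 rad (86.6°) between the endpoints. The total great-circle distance is δ·R ≈ 1.511 × 6371 ≈ 9629 km, so the target fraction is f = 8000/9629 ≈ 0.831.
Interpolate at f ≈ 0.831 with slerp weights a = sin((1−f)δ)/sin δ ≈ 0.253, b = sin(fδ)/sin δ ≈ 0.952.
p = a·p₁ + b·p₂ ≈ (-0.433, 0.108, -0.895); φ = arcsin(p_z) ≈ -63.51°, λ = atan2(p_y, p_x) ≈ 165.99°.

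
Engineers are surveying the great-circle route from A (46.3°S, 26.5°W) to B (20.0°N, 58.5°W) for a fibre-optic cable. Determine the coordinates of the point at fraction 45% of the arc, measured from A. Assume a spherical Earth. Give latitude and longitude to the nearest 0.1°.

Write both endpoints as unit vectors p₁, p₂ with components (cos φ cos λ, cos φ sin λ, sin φ).
The central angle between the endpoints is δ = arccos(p₁·p₂) ≈ 1.263 rad (72.3°).
Interpolate at f = 0.45 with slerp weights a = sin((1−f)δ)/sin δ ≈ 0.672, b = sin(fδ)/sin δ ≈ 0.565.
p = a·p₁ + b·p₂ ≈ (0.693, -0.659, -0.292); φ = arcsin(p_z) ≈ -17.00°, λ = atan2(p_y, p_x) ≈ -43.60°.

≈ (17.0°S, 43.6°W)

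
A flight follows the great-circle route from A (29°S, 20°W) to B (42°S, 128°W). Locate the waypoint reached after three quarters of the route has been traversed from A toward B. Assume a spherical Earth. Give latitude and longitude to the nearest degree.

Convert each endpoint to a unit vector on the sphere (x = cos φ cos λ, y = cos φ sin λ, z = sin φ).
The central angle between the endpoints is δ = arccos(p₁·p₂) ≈ 1.447 rad (82.9°).
Interpolate at f = 3/4 with slerp weights a = sin((1−f)δ)/sin δ ≈ 0.357, b = sin(fδ)/sin δ ≈ 0.891.
p = a·p₁ + b·p₂ ≈ (-0.115, -0.629, -0.769); φ = arcsin(p_z) ≈ -50.29°, λ = atan2(p_y, p_x) ≈ -100.34°.

≈ (50°S, 100°W)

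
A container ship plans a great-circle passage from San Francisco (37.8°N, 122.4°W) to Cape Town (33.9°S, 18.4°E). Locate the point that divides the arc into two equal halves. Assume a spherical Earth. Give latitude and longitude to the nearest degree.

From cos δ = sin φ₁ sin φ₂ + cos φ₁ cos φ₂ cos Δλ, the central angle is δ ≈ 2.587 rad (148.2°).
Interpolate at f = 1/2 with slerp weights a = sin((1−f)δ)/sin δ ≈ 1.826, b = sin(fδ)/sin δ ≈ 1.826.
p = a·p₁ + b·p₂ ≈ (0.665, -0.740, 0.101); φ = arcsin(p_z) ≈ 5.78°, λ = atan2(p_y, p_x) ≈ -48.05°.

≈ 6°N, 48°W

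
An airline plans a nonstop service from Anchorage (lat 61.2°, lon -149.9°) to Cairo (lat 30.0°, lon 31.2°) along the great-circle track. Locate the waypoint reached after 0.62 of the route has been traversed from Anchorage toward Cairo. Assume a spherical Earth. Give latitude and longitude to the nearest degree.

≈ lat 64°, lon 32°

From cos δ = sin φ₁ sin φ₂ + cos φ₁ cos φ₂ cos Δλ, the central angle is δ ≈ 1.550 rad (88.8°).
Interpolate at f = 0.62 with slerp weights a = sin((1−f)δ)/sin δ ≈ 0.556, b = sin(fδ)/sin δ ≈ 0.820.
p = a·p₁ + b·p₂ ≈ (0.376, 0.234, 0.897); φ = arcsin(p_z) ≈ 63.74°, λ = atan2(p_y, p_x) ≈ 31.87°.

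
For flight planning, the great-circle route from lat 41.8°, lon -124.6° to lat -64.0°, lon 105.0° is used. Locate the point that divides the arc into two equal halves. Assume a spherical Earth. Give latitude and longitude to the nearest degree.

The haversine formula gives a central angle δ ≈ 2.516 rad (144.2°) between the endpoints.
Interpolate at f = 1/2 with slerp weights a = sin((1−f)δ)/sin δ ≈ 1.626, b = sin(fδ)/sin δ ≈ 1.626.
p = a·p₁ + b·p₂ ≈ (-0.873, -0.309, -0.378); φ = arcsin(p_z) ≈ -22.19°, λ = atan2(p_y, p_x) ≈ -160.49°.

≈ lat -22°, lon -160°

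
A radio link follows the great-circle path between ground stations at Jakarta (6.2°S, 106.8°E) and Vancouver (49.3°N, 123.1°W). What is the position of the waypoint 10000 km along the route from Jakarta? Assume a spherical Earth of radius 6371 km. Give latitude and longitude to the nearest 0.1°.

≈ 54.4°N, 172.0°W

Convert each endpoint to a unit vector on the sphere (x = cos φ cos λ, y = cos φ sin λ, z = sin φ).
The central angle between the endpoints is δ = arccos(p₁·p₂) ≈ 2.094 rad (120.0°). The total great-circle distance is δ·R ≈ 2.094 × 6371 ≈ 13339 km, so the target fraction is f = 10000/13339 ≈ 0.750.
Interpolate at f ≈ 0.750 with slerp weights a = sin((1−f)δ)/sin δ ≈ 0.578, b = sin(fδ)/sin δ ≈ 1.154.
p = a·p₁ + b·p₂ ≈ (-0.577, -0.081, 0.813); φ = arcsin(p_z) ≈ 54.36°, λ = atan2(p_y, p_x) ≈ -172.03°.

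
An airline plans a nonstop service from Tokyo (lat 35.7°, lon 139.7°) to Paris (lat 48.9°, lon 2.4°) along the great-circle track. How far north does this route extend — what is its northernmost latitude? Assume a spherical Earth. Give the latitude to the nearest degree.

The great circle lies in the plane with unit normal n̂ = (p₁ × p₂)/|p₁ × p₂|.
Here n̂_z ≈ -0.362; the vertex latitude is φ_max = arccos|n̂_z| ≈ 68.7°.

≈ 69°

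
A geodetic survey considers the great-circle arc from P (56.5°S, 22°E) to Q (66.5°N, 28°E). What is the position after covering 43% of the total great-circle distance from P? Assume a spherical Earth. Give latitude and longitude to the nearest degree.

≈ (4°S, 24°E)

Convert each endpoint to a unit vector on the sphere (x = cos φ cos λ, y = cos φ sin λ, z = sin φ).
The central angle between the endpoints is δ = arccos(p₁·p₂) ≈ 2.148 rad (123.1°).
Interpolate at f = 0.43 with slerp weights a = sin((1−f)δ)/sin δ ≈ 1.123, b = sin(fδ)/sin δ ≈ 0.952.
p = a·p₁ + b·p₂ ≈ (0.910, 0.410, -0.063); φ = arcsin(p_z) ≈ -3.61°, λ = atan2(p_y, p_x) ≈ 24.28°.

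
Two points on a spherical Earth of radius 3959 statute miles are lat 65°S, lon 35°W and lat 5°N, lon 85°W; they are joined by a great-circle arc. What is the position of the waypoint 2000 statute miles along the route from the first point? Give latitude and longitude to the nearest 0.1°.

≈ lat 41.6°S, lon 65.2°W

Convert each endpoint to a unit vector on the sphere (x = cos φ cos λ, y = cos φ sin λ, z = sin φ).
The central angle between the endpoints is δ = arccos(p₁·p₂) ≈ 1.378 rad (79.0°). The total great-circle distance is δ·R ≈ 1.378 × 3959 ≈ 5455 mi, so the target fraction is f = 2000/5455 ≈ 0.367.
Interpolate at f ≈ 0.367 with slerp weights a = sin((1−f)δ)/sin δ ≈ 0.781, b = sin(fδ)/sin δ ≈ 0.493.
p = a·p₁ + b·p₂ ≈ (0.313, -0.679, -0.664); φ = arcsin(p_z) ≈ -41.64°, λ = atan2(p_y, p_x) ≈ -65.23°.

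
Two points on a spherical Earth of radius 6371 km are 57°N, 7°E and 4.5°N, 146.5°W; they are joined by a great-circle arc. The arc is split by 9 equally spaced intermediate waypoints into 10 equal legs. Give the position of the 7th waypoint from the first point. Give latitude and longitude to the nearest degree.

≈ 37°N, 135°W

From cos δ = sin φ₁ sin φ₂ + cos φ₁ cos φ₂ cos Δλ, the central angle is δ ≈ 2.004 rad (114.8°).
Interpolate at f = 7/10 with slerp weights a = sin((1−f)δ)/sin δ ≈ 0.623, b = sin(fδ)/sin δ ≈ 1.086.
p = a·p₁ + b·p₂ ≈ (-0.566, -0.556, 0.608); φ = arcsin(p_z) ≈ 37.45°, λ = atan2(p_y, p_x) ≈ -135.50°.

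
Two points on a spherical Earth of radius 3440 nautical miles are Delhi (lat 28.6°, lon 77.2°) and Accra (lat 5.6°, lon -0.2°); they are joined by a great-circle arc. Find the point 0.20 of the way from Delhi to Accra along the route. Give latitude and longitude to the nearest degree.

Write both endpoints as unit vectors p₁, p₂ with components (cos φ cos λ, cos φ sin λ, sin φ).
The central angle between the endpoints is δ = arccos(p₁·p₂) ≈ 1.331 rad (76.3°).
Interpolate at f = 0.20 with slerp weights a = sin((1−f)δ)/sin δ ≈ 0.900, b = sin(fδ)/sin δ ≈ 0.271.
p = a·p₁ + b·p₂ ≈ (0.445, 0.770, 0.457); φ = arcsin(p_z) ≈ 27.23°, λ = atan2(p_y, p_x) ≈ 59.99°.

≈ lat 27°, lon 60°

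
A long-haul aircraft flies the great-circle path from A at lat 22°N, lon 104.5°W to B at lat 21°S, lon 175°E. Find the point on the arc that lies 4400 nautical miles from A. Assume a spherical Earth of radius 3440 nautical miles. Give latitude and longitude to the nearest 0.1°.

≈ lat 13.8°S, lon 169.7°W

From cos δ = sin φ₁ sin φ₂ + cos φ₁ cos φ₂ cos Δλ, the central angle is δ ≈ 1.562 rad (89.5°). The total great-circle distance is δ·R ≈ 1.562 × 3440 ≈ 5374 nmi, so the target fraction is f = 4400/5374 ≈ 0.819.
Interpolate at f ≈ 0.819 with slerp weights a = sin((1−f)δ)/sin δ ≈ 0.279, b = sin(fδ)/sin δ ≈ 0.958.
p = a·p₁ + b·p₂ ≈ (-0.956, -0.173, -0.239); φ = arcsin(p_z) ≈ -13.80°, λ = atan2(p_y, p_x) ≈ -169.75°.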